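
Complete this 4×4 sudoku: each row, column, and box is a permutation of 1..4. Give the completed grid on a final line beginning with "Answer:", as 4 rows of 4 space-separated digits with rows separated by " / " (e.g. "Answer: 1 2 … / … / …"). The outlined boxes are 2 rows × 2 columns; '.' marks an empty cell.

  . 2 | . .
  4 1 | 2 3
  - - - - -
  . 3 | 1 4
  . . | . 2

Step 1. [r4c3∈{3}] r4c3 has the single candidate 3. So r4c3=3.
Step 2. [r1c4∈{1}] only 1 remains possible at r1c4, so r1c4=1.
Step 3. [r4c2∈{4}] r4c2 has the single candidate 4 ⇒ r4c2=4.
Step 4. [r4c1∈{1}] r4c1's peers cover all but 1. So r4c1=1.
Step 5. [r1c3∈{4}] only 4 remains possible at r1c3. So r1c3=4.
Step 6. [r1c1∈{3}] nothing but 3 survives at r1c1. So r1c1=3.
Step 7. [r3c1∈{2}] only 2 remains possible at r3c1 ⇒ r3c1=2.

Answer: 3 2 4 1 / 4 1 2 3 / 2 3 1 4 / 1 4 3 2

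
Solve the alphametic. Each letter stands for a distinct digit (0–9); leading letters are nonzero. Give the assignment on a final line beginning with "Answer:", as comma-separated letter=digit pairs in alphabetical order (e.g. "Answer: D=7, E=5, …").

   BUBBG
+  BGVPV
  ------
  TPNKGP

Step 1. [col 1: G + V ≡ P (mod 10)] no forcing yet in column 1 (carry-in 0); G=6 is free and consistent — try it, so G=6.
Step 2. [T] adding two 5-digit numbers gives at most 5+1 digits, and here it does — T is that final carry and must be 1. So T=1.
Step 3. [col 1: G + V ≡ P (mod 10)] column 1 (G + V ≡ P (mod 10), carry-in 0) doesn't pin P yet; pick P=0 and continue ⇒ P=0.
Step 4. [col 1: G + V ≡ P (mod 10)] column 1: given G=6, P=0, carry-in 0, and digits 0,1,6 already taken and all letters distinct, G+V≡P (mod 10) forces V=4 ⇒ V=4.
Step 5. [col 2: B + P ≡ G (mod 10)] in column 2 we have B+P≡G with carry-in 1; given P=0, G=6 and digits 0,1,4,6 already taken and all letters distinct, that pins B to 5, so B=5.
Step 6. [col 3: B + V ≡ K (mod 10)] column 3: given B=5, V=4, carry-in 0, and digits 0,1,4,5,6 already taken and all letters distinct, B+V≡K (mod 10) forces K=9 ⇒ K=9.
Step 7. [col 4: U + G ≡ N (mod 10)] N=8 is one option consistent with column 4 (U + G ≡ N (mod 10), carry-in 0) — take it. So N=8.
Step 8. [col 4: U + G ≡ N (mod 10)] in column 4 we have U+G≡N with carry-in 0; given G=6, N=8 and digits 0,1,4,5,6,8,9 already taken and all letters distinct, that pins U to 2, so U=2.

Answer: B=5, G=6, K=9, N=8, P=0, T=1, U=2, V=4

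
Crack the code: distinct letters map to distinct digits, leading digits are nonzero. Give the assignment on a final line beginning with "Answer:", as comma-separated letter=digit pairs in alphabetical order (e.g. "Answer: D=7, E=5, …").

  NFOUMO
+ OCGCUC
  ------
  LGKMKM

Step 1. [col 1: O + C ≡ M (mod 10)] C=5 is one option consistent with column 1 (O + C ≡ M (mod 10), carry-in 0) — take it. So C=5.
Step 2. [col 1: O + C ≡ M (mod 10)] column 1 (O + C ≡ M (mod 10), carry-in 0) doesn't pin M yet; pick M=8 and continue. So M=8.
Step 3. [col 1: O + C ≡ M (mod 10)] in column 1 we have O+C≡M with carry-in 0; given C=5, M=8 and digits 5,8 already taken and all letters distinct, that pins O to 3, so O=3.
Step 4. [col 2: M + U ≡ K (mod 10)] K=0 is one option consistent with column 2 (M + U ≡ K (mod 10), carry-in 0) — take it, so K=0.
Step 5. [col 2: M + U ≡ K (mod 10)] from column 2 (M=8, K=0, carry-in 0, digits 0,3,5,8 already taken and all letters distinct): U must equal 2 ⇒ U=2.
Step 6. [col 4: O + G ≡ K (mod 10)] in column 4 we have O+G≡K with carry-in 0; given O=3, K=0 and digits 0,2,3,5,8 already taken and all letters distinct, that pins G to 7. So G=7.
Step 7. [col 5: F + C ≡ G (mod 10)] in column 5 we have F+C≡G with carry-in 1; given C=5, G=7 and digits 0,2,3,5,7,8 already taken and all letters distinct, that pins F to 1, so F=1.
Step 8. [col 6: N + O ≡ L (mod 10)] from column 6 (O=3, carry-in 0, digits 0,1,2,3,5,7,8 already taken and all letters distinct): L must equal 9. So L=9.
Step 9. [col 6: N + O ≡ L (mod 10)] from column 6 (O=3, L=9, carry-in 0, digits 0,1,2,3,5,7,8,9 already taken and all letters distinct): N must equal 6 ⇒ N=6.

Answer: C=5, F=1, G=7, K=0, L=9, M=8, N=6, O=3, U=2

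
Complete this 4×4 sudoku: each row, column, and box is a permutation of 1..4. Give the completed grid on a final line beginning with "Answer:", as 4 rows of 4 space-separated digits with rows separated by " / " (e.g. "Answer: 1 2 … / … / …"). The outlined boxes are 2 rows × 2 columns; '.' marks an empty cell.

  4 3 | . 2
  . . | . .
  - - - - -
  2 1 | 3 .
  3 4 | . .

Step 1. [r1c3∈{1}] only 1 remains possible at r1c3, so r1c3=1.
Step 2. [r2c4∈{3,4}] r2c4 is the only open cell in row 2 admitting 3, so r2c4=3.
Step 3. [r4c3∈{2}] r4c3 has the single candidate 2, so r4c3=2.
Step 4. [r2c1∈{1}] only 1 remains possible at r2c1 ⇒ r2c1=1.
Step 5. [r2c2∈{2}] nothing but 2 survives at r2c2, so r2c2=2.
Step 6. [r4c4∈{1}] r4c4 has the single candidate 1. So r4c4=1.
Step 7. [r3c4∈{4}] nothing but 4 survives at r3c4. So r3c4=4.
Step 8. [r2c3∈{4}] r2c3 is down to just 4, so r2c3=4.

Answer: 4 3 1 2 / 1 2 4 3 / 2 1 3 4 / 3 4 2 1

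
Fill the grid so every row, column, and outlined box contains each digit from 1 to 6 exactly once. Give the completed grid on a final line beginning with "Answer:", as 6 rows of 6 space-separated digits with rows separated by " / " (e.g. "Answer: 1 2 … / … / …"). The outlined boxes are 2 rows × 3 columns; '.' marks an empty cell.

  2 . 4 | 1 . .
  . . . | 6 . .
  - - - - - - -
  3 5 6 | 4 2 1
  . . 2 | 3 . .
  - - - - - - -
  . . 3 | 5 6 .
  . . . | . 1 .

Step 1. [r2c6∈{2,3,4,5}] row 2 places 2 nowhere but r2c6. So r2c6=2.
Step 2. [r5c6∈{4}] nothing but 4 survives at r5c6, so r5c6=4.
Step 3. [r6c1∈{4,5,6}] col 1 places 6 nowhere but r6c1, so r6c1=6.
Step 4. [r4c5∈{5}] r4c5 has the single candidate 5, so r4c5=5.
Step 5. [r1c5∈{3}] only 3 remains possible at r1c5 ⇒ r1c5=3.
Step 6. [r5c1∈{1}] nothing but 1 survives at r5c1. So r5c1=1.
Step 7. [r4c2∈{1,4}] r4c2 is the only open cell in row 4 admitting 1, so r4c2=1.
Step 8. [r2c1∈{5}] r2c1 is down to just 5, so r2c1=5.
Step 9. [r6c2∈{2,4}] in row 6, 4 fits only at r6c2. So r6c2=4.
Step 10. [r2c3∈{1}] only 1 remains possible at r2c3 ⇒ r2c3=1.
Step 11. [r2c2∈{3}] r2c2's peers cover all but 3, so r2c2=3.
Step 12. [r1c6∈{5}] nothing but 5 survives at r1c6. So r1c6=5.
Step 13. [r4c1∈{4}] r4c1's peers cover all but 4, so r4c1=4.
Step 14. [r2c5∈{4}] only 4 remains possible at r2c5. So r2c5=4.
Step 15. [r6c3∈{5}] r6c3's peers cover all but 5, so r6c3=5.
Step 16. [r5c2∈{2}] r5c2 has the single candidate 2. So r5c2=2.
Step 17. [r6c6∈{3}] only 3 remains possible at r6c6 ⇒ r6c6=3.
Step 18. [r4c6∈{6}] r4c6 has the single candidate 6, so r4c6=6.
Step 19. [r1c2∈{6}] r1c2's peers cover all but 6. So r1c2=6.
Step 20. [r6c4∈{2}] nothing but 2 survives at r6c4 ⇒ r6c4=2.

Answer: 2 6 4 1 3 5 / 5 3 1 6 4 2 / 3 5 6 4 2 1 / 4 1 2 3 5 6 / 1 2 3 5 6 4 / 6 4 5 2 1 3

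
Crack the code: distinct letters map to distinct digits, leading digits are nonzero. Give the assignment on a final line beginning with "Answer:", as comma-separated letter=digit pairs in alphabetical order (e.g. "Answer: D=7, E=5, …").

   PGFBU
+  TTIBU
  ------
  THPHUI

Step 1. [col 1: U + U ≡ I (mod 10)] several values work for I in column 1 (U + U ≡ I (mod 10), carry-in 0); try I=4 ⇒ I=4.
Step 2. [col 1: U + U ≡ I (mod 10)] U=2 is one option consistent with column 1 (U + U ≡ I (mod 10), carry-in 0) — take it, so U=2.
Step 3. [col 2: B + B ≡ U (mod 10)] several values work for B in column 2 (B + B ≡ U (mod 10), carry-in 0); try B=6, so B=6.
Step 4. [T] adding two 5-digit numbers gives at most 5+1 digits, and here it does — T is that final carry and must be 1, so T=1.
Step 5. [col 3: F + I ≡ H (mod 10)] no forcing yet in column 3 (carry-in 1); F=5 is free and consistent — try it ⇒ F=5.
Step 6. [col 3: F + I ≡ H (mod 10)] in column 3 we have F+I≡H with carry-in 1; given F=5, I=4 and digits 1,2,4,5,6 already taken and all letters distinct, that pins H to 0. So H=0.
Step 7. [col 4: G + T ≡ P (mod 10)] column 4 reads G+T+carry(1)=P with T=1; with digits 0,1,2,4,5,6 already taken and all letters distinct, the only value for P is 9, so P=9.
Step 8. [col 4: G + T ≡ P (mod 10)] column 4 reads G+T+carry(1)=P with T=1, P=9; with digits 0,1,2,4,5,6,9 already taken and all letters distinct, the only value for G is 7, so G=7.

Answer: B=6, F=5, G=7, H=0, I=4, P=9, T=1, U=2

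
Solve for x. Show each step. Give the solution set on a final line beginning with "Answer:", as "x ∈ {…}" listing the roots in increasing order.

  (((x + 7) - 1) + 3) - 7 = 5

Step 1. [(((x + 7) - 1) + 3) - 7 = 5] add 7: x sits inside (… - 7), so sub: ((x + 7) - 1) + 3 = 12.
Step 2. [((x + 7) - 1) + 3 = 12] 3 comes off first (subtract 3), so sub: (x + 7) - 1 = 9.
Step 3. [(x + 7) - 1 = 9] 1 comes off first (add 1). So sub: x + 7 = 10.
Step 4. [x + 7 = 10] subtract 7: x sits inside (… + 7). So sub: x = 3.

Answer: x ∈ {3}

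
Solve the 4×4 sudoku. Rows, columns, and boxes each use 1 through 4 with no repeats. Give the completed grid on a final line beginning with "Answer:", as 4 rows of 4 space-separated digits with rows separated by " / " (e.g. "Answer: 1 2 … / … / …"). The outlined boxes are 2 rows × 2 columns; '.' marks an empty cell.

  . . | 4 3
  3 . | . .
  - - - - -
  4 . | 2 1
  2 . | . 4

Step 1. [r4c2∈{1,3}] in row 4, 1 fits only at r4c2. So r4c2=1.
Step 2. [r1c2∈{2}] r1c2 has the single candidate 2 ⇒ r1c2=2.
Step 3. [r4c3∈{3}] only 3 remains possible at r4c3. So r4c3=3.
Step 4. [r2c3∈{1}] r2c3 is down to just 1 ⇒ r2c3=1.
Step 5. [r1c1∈{1}] r1c1's peers cover all but 1. So r1c1=1.
Step 6. [r2c2∈{4}] only 4 remains possible at r2c2. So r2c2=4.
Step 7. [r3c2∈{3}] only 3 remains possible at r3c2. So r3c2=3.
Step 8. [r2c4∈{2}] r2c4 is down to just 2 ⇒ r2c4=2.

Answer: 1 2 4 3 / 3 4 1 2 / 4 3 2 1 / 2 1 3 4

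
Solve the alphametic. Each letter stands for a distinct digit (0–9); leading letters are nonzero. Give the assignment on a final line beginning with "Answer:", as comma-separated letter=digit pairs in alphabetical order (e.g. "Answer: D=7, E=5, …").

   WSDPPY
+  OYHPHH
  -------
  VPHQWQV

Step 1. [col 1: Y + H ≡ V (mod 10)] several values work for V in column 1 (Y + H ≡ V (mod 10), carry-in 0); try V=1. So V=1.
Step 2. [col 1: Y + H ≡ V (mod 10)] H=5 is one option consistent with column 1 (Y + H ≡ V (mod 10), carry-in 0) — take it. So H=5.
Step 3. [col 1: Y + H ≡ V (mod 10)] from column 1 (H=5, V=1, carry-in 0, digits 1,5 already taken and all letters distinct): Y must equal 6, so Y=6.
Step 4. [col 2: P + H ≡ Q (mod 10)] column 2 (P + H ≡ Q (mod 10), carry-in 1) doesn't pin Q yet; pick Q=8 and continue. So Q=8.
Step 5. [col 2: P + H ≡ Q (mod 10)] column 2 reads P+H+carry(1)=Q with H=5, Q=8; with digits 1,5,6,8 already taken and all letters distinct, the only value for P is 2. So P=2.
Step 6. [col 3: P + P ≡ W (mod 10)] column 3 reads P+P+carry(0)=W with P=2; with digits 1,2,5,6,8 already taken and all letters distinct, the only value for W is 4 ⇒ W=4.
Step 7. [col 4: D + H ≡ Q (mod 10)] in column 4 we have D+H≡Q with carry-in 0; given H=5, Q=8 and digits 1,2,4,5,6,8 already taken and all letters distinct, that pins D to 3, so D=3.
Step 8. [col 5: S + Y ≡ H (mod 10)] column 5: given Y=6, H=5, carry-in 0, and digits 1,2,3,4,5,6,8 already taken and all letters distinct, S+Y≡H (mod 10) forces S=9, so S=9.
Step 9. [col 6: W + O ≡ P (mod 10)] from column 6 (W=4, P=2, carry-in 1, digits 1,2,3,4,5,6,8,9 already taken and all letters distinct): O must equal 7 ⇒ O=7.

Answer: D=3, H=5, O=7, P=2, Q=8, S=9, V=1, W=4, Y=6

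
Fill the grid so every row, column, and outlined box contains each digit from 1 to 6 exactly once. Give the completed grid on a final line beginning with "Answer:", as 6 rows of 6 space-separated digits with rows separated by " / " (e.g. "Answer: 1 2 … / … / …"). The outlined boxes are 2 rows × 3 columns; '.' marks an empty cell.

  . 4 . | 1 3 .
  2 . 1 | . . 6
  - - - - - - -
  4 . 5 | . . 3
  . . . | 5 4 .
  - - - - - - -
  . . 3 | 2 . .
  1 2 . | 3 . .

Step 1. [r2c5∈{5}] r2c5 is down to just 5. So r2c5=5.
Step 2. [r1c3∈{6}] r1c3 is down to just 6 ⇒ r1c3=6.
Step 3. [r5c6∈{1,4,5}] r5c6 is the only open cell in row 5 admitting 4, so r5c6=4.
Step 4. [r4c6∈{1,2}] across col 6, 1 lands solely at r4c6. So r4c6=1.
Step 5. [r3c4∈{6}] r3c4 has the single candidate 6, so r3c4=6.
Step 6. [r4c1∈{3,6}] col 1 places 3 nowhere but r4c1. So r4c1=3.
Step 7. [r5c1∈{5,6}] across col 1, 6 lands solely at r5c1, so r5c1=6.
Step 8. [r3c2∈{1}] r3c2 has the single candidate 1, so r3c2=1.
Step 9. [r5c2∈{5}] r5c2's peers cover all but 5 ⇒ r5c2=5.
Step 10. [r1c6∈{2}] r1c6 is down to just 2, so r1c6=2.
Step 11. [r5c5∈{1}] nothing but 1 survives at r5c5. So r5c5=1.
Step 12. [r4c2∈{6}] r4c2 is down to just 6, so r4c2=6.
Step 13. [r4c3∈{2}] only 2 remains possible at r4c3 ⇒ r4c3=2.
Step 14. [r1c1∈{5}] r1c1 is down to just 5, so r1c1=5.
Step 15. [r6c3∈{4}] r6c3 has the single candidate 4 ⇒ r6c3=4.
Step 16. [r3c5∈{2}] r3c5 has the single candidate 2, so r3c5=2.
Step 17. [r6c5∈{6}] only 6 remains possible at r6c5, so r6c5=6.
Step 18. [r2c4∈{4}] only 4 remains possible at r2c4, so r2c4=4.
Step 19. [r2c2∈{3}] only 3 remains possible at r2c2 ⇒ r2c2=3.
Step 20. [r6c6∈{5}] nothing but 5 survives at r6c6. So r6c6=5.

Answer: 5 4 6 1 3 2 / 2 3 1 4 5 6 / 4 1 5 6 2 3 / 3 6 2 5 4 1 / 6 5 3 2 1 4 / 1 2 4 3 6 5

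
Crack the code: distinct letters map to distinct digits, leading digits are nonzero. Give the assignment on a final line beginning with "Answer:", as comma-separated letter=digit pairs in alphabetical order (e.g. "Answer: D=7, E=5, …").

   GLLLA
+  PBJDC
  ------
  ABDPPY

Step 1. [col 1: A + C ≡ Y (mod 10)] no forcing yet in column 1 (carry-in 0); C=3 is free and consistent — try it ⇒ C=3.
Step 2. [col 1: A + C ≡ Y (mod 10)] no forcing yet in column 1 (carry-in 0); A=1 is free and consistent — try it, so A=1.
Step 3. [col 1: A + C ≡ Y (mod 10)] in column 1 we have A+C≡Y with carry-in 0; given A=1, C=3 and digits 1,3 already taken and all letters distinct, that pins Y to 4. So Y=4.
Step 4. [col 2: L + D ≡ P (mod 10)] L=6 is one option consistent with column 2 (L + D ≡ P (mod 10), carry-in 0) — take it ⇒ L=6.
Step 5. [col 2: L + D ≡ P (mod 10)] column 2 (L + D ≡ P (mod 10), carry-in 0) doesn't pin D yet; pick D=9 and continue ⇒ D=9.
Step 6. [col 2: L + D ≡ P (mod 10)] from column 2 (L=6, D=9, carry-in 0, digits 1,3,4,6,9 already taken and all letters distinct): P must equal 5, so P=5.
Step 7. [col 3: L + J ≡ P (mod 10)] column 3: given L=6, P=5, carry-in 1, and digits 1,3,4,5,6,9 already taken and all letters distinct, L+J≡P (mod 10) forces J=8 ⇒ J=8.
Step 8. [col 4: L + B ≡ D (mod 10)] column 4: given L=6, D=9, carry-in 1, and digits 1,3,4,5,6,8,9 already taken and all letters distinct, L+B≡D (mod 10) forces B=2. So B=2.
Step 9. [col 5: G + P ≡ B (mod 10)] from column 5 (P=5, B=2, carry-in 0, digits 1,2,3,4,5,6,8,9 already taken and all letters distinct): G must equal 7, so G=7.

Answer: A=1, B=2, C=3, D=9, G=7, J=8, L=6, P=5, Y=4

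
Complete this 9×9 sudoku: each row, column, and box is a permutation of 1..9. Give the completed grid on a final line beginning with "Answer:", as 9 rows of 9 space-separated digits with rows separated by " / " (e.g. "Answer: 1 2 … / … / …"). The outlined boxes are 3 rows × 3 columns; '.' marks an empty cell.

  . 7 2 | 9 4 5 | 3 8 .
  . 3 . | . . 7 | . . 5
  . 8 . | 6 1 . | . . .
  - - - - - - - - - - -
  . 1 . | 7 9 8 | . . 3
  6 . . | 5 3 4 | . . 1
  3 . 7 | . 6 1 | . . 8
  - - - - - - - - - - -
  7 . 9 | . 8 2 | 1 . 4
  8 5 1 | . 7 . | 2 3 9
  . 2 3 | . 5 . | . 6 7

Step 1. [r5c8∈{2,7,9}] row 5 places 2 nowhere but r5c8 ⇒ r5c8=2.
Step 2. [r6c2∈{4,9}] in col 2, 4 fits only at r6c2, so r6c2=4.
Step 3. [r4c3∈{5}] nothing but 5 survives at r4c3 ⇒ r4c3=5.
Step 4. [r3c3∈{4}] r3c3 has the single candidate 4. So r3c3=4.
Step 5. [r2c8∈{1,4,9}] 1 has one home in col 8: r2c8. So r2c8=1.
Step 6. [r2c7∈{4,6,9}] r2c7 is the only open cell in row 2 admitting 4. So r2c7=4.
Step 7. [r5c7∈{7,9}] r5c7 is the only open cell in row 5 admitting 7 ⇒ r5c7=7.
Step 8. [r3c7∈{9}] only 9 remains possible at r3c7. So r3c7=9.
Step 9. [r9c4∈{1,4}] across row 9, 1 lands solely at r9c4. So r9c4=1.
Step 10. [r2c5∈{2}] only 2 remains possible at r2c5 ⇒ r2c5=2.
Step 11. [r7c8∈{5}] only 5 remains possible at r7c8, so r7c8=5.
Step 12. [r9c6∈{9}] r9c6's peers cover all but 9 ⇒ r9c6=9.
Step 13. [r6c7∈{5}] nothing but 5 survives at r6c7 ⇒ r6c7=5.
Step 14. [r5c3∈{8}] r5c3 is down to just 8, so r5c3=8.
Step 15. [r6c8∈{9}] r6c8 is down to just 9 ⇒ r6c8=9.
Step 16. [r3c9∈{2}] r3c9 is down to just 2. So r3c9=2.
Step 17. [r8c4∈{4}] r8c4's peers cover all but 4 ⇒ r8c4=4.
Step 18. [r9c1∈{4}] r9c1's peers cover all but 4, so r9c1=4.
Step 19. [r2c1∈{9}] r2c1's peers cover all but 9, so r2c1=9.
Step 20. [r4c7∈{6}] nothing but 6 survives at r4c7. So r4c7=6.
Step 21. [r8c6∈{6}] nothing but 6 survives at r8c6, so r8c6=6.
Step 22. [r4c1∈{2}] r4c1's peers cover all but 2, so r4c1=2.
Step 23. [r6c4∈{2}] r6c4 is down to just 2 ⇒ r6c4=2.
Step 24. [r3c6∈{3}] only 3 remains possible at r3c6, so r3c6=3.
Step 25. [r3c8∈{7}] r3c8 is down to just 7 ⇒ r3c8=7.
Step 26. [r9c7∈{8}] only 8 remains possible at r9c7. So r9c7=8.
Step 27. [r5c2∈{9}] r5c2 has the single candidate 9. So r5c2=9.
Step 28. [r2c3∈{6}] r2c3's peers cover all but 6. So r2c3=6.
Step 29. [r1c1∈{1}] r1c1 has the single candidate 1. So r1c1=1.
Step 30. [r3c1∈{5}] nothing but 5 survives at r3c1. So r3c1=5.
Step 31. [r4c8∈{4}] nothing but 4 survives at r4c8 ⇒ r4c8=4.
Step 32. [r7c2∈{6}] r7c2's peers cover all but 6. So r7c2=6.
Step 33. [r2c4∈{8}] r2c4's peers cover all but 8. So r2c4=8.
Step 34. [r7c4∈{3}] only 3 remains possible at r7c4, so r7c4=3.
Step 35. [r1c9∈{6}] r1c9 is down to just 6. So r1c9=6.

Answer: 1 7 2 9 4 5 3 8 6 / 9 3 6 8 2 7 4 1 5 / 5 8 4 6 1 3 9 7 2 / 2 1 5 7 9 8 6 4 3 / 6 9 8 5 3 4 7 2 1 / 3 4 7 2 6 1 5 9 8 / 7 6 9 3 8 2 1 5 4 / 8 5 1 4 7 6 2 3 9 / 4 2 3 1 5 9 8 6 7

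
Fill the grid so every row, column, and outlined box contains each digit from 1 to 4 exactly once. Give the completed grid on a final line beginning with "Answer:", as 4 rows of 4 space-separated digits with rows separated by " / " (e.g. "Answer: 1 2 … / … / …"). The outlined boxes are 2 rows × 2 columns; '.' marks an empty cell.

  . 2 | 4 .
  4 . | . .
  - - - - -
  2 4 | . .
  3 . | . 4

Step 1. [r1c4∈{1,3}] row 1 places 3 nowhere but r1c4 ⇒ r1c4=3.
Step 2. [r3c4∈{1}] r3c4 is down to just 1. So r3c4=1.
Step 3. [r2c3∈{1,2}] 1 has one home in col 3: r2c3 ⇒ r2c3=1.
Step 4. [r3c3∈{3}] r3c3 is down to just 3, so r3c3=3.
Step 5. [r2c2∈{3}] only 3 remains possible at r2c2 ⇒ r2c2=3.
Step 6. [r4c2∈{1}] r4c2 has the single candidate 1, so r4c2=1.
Step 7. [r2c4∈{2}] r2c4's peers cover all but 2, so r2c4=2.
Step 8. [r1c1∈{1}] r1c1 is down to just 1, so r1c1=1.
Step 9. [r4c3∈{2}] nothing but 2 survives at r4c3, so r4c3=2.

Answer: 1 2 4 3 / 4 3 1 2 / 2 4 3 1 / 3 1 2 4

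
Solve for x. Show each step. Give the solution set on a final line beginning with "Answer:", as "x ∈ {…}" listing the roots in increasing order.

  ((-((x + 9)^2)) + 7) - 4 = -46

Step 1. [((-((x + 9)^2)) + 7) - 4 = -46] add 4: x sits inside (… - 4), so sub: (-((x + 9)^2)) + 7 = -42.
Step 2. [(-((x + 9)^2)) + 7 = -42] peel the +7: subtract 7 from each side, so sub: -((x + 9)^2) = -49.
Step 3. [-((x + 9)^2) = -49] leading − — multiply by −1, so neg: (x + 9)^2 = 49.
Step 4. [(x + 9)^2 = 49] 49 ≥ 0, LHS is (·)² — take ±√ ⇒ sqrt: x + 9 = 7 or -7.
Step 5. [x + 9 = 7 or -7] +9 is outermost — subtract 9 both sides, so sub: x = -2 or -16.

Answer: x ∈ {-16, -2}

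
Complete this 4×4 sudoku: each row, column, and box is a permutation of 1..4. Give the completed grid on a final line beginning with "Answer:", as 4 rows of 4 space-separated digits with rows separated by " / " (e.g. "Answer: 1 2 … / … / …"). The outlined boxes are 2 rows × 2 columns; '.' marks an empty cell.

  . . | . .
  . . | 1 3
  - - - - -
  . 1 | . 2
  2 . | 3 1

Step 1. [r2c1∈{4}] r2c1 has the single candidate 4, so r2c1=4.
Step 2. [r1c3∈{2,4}] across col 3, 2 lands solely at r1c3, so r1c3=2.
Step 3. [r1c2∈{3}] only 3 remains possible at r1c2 ⇒ r1c2=3.
Step 4. [r1c4∈{4}] r1c4's peers cover all but 4 ⇒ r1c4=4.
Step 5. [r3c1∈{3}] r3c1's peers cover all but 3. So r3c1=3.
Step 6. [r4c2∈{4}] nothing but 4 survives at r4c2 ⇒ r4c2=4.
Step 7. [r1c1∈{1}] only 1 remains possible at r1c1, so r1c1=1.
Step 8. [r3c3∈{4}] only 4 remains possible at r3c3. So r3c3=4.
Step 9. [r2c2∈{2}] r2c2's peers cover all but 2 ⇒ r2c2=2.

Answer: 1 3 2 4 / 4 2 1 3 / 3 1 4 2 / 2 4 3 1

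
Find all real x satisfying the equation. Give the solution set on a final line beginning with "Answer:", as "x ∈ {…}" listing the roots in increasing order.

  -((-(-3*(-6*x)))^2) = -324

Step 1. [-((-(-3*(-6*x)))^2) = -324] flip signs both sides ⇒ neg: (-(-3*(-6*x)))^2 = 324.
Step 2. [(-(-3*(-6*x)))^2 = 324] √ both sides: 324 ≥ 0 gives two branches. So sqrt: -(-3*(-6*x)) = 18 or -18.
Step 3. [-(-3*(-6*x)) = 18 or -18] flip signs both sides, so neg: -3*(-6*x) = -18 or 18.
Step 4. [-3*(-6*x) = -18 or 18] divide by the outer -3. So div: -6*x = 6 or -6.
Step 5. [-6*x = 6 or -6] LHS = -6·(…); ÷-6 both sides, so div: x = -1 or 1.

Answer: x ∈ {-1, 1}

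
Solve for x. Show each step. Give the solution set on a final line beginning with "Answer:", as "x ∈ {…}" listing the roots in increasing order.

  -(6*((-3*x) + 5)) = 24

Step 1. [-(6*((-3*x) + 5)) = 24] LHS negated; negate both sides. So neg: 6*((-3*x) + 5) = -24.
Step 2. [6*((-3*x) + 5) = -24] 6 out front; divide by 6 ⇒ div: (-3*x) + 5 = -4.
Step 3. [(-3*x) + 5 = -4] the outer +5 inverts by subtracting 5, so sub: -3*x = -9.
Step 4. [-3*x = -9] divide by the outer -3 ⇒ div: x = 3.

Answer: x ∈ {3}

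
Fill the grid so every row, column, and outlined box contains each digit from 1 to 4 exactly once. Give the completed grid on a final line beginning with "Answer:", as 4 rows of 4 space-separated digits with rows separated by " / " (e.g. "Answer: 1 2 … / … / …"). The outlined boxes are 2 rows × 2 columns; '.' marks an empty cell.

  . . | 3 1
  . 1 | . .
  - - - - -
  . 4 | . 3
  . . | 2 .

Step 1. [r2c1∈{2,3,4}] in row 2, 3 fits only at r2c1. So r2c1=3.
Step 2. [r3c1∈{1,2}] 2 has one home in row 3: r3c1 ⇒ r3c1=2.
Step 3. [r2c3∈{4}] r2c3's peers cover all but 4, so r2c3=4.
Step 4. [r2c4∈{2}] r2c4 has the single candidate 2, so r2c4=2.
Step 5. [r3c3∈{1}] r3c3 has the single candidate 1, so r3c3=1.
Step 6. [r4c1∈{1}] r4c1 is down to just 1 ⇒ r4c1=1.
Step 7. [r1c1∈{4}] r1c1's peers cover all but 4, so r1c1=4.
Step 8. [r4c2∈{3}] r4c2 is down to just 3. So r4c2=3.
Step 9. [r1c2∈{2}] nothing but 2 survives at r1c2. So r1c2=2.
Step 10. [r4c4∈{4}] only 4 remains possible at r4c4 ⇒ r4c4=4.

Answer: 4 2 3 1 / 3 1 4 2 / 2 4 1 3 / 1 3 2 4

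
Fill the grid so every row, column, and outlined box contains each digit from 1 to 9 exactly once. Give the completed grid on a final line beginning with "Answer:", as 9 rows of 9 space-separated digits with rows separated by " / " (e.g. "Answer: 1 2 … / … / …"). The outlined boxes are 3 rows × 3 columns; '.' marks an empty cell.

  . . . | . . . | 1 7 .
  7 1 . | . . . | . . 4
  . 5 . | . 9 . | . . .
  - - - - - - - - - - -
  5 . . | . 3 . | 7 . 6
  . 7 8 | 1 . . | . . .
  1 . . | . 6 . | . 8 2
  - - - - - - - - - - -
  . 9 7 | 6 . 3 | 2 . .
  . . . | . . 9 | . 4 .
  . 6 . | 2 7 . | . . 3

Step 1. [r3c9∈{8}] r3c9's peers cover all but 8. So r3c9=8.
Step 2. [r5c1∈{2,3,4,6,9}] across row 5, 6 lands solely at r5c1 ⇒ r5c1=6.
Step 3. [r1c1∈{2,3,4,8,9}] r1c1 is the only open cell in col 1 admitting 9, so r1c1=9.
Step 4. [r1c9∈{5}] r1c9 has the single candidate 5 ⇒ r1c9=5.
Step 5. [r1c2∈{2,3,4,8}] in box 1, 8 fits only at r1c2 ⇒ r1c2=8.
Step 6. [r3c6∈{1,2,4,6,7}] row 3 places 1 nowhere but r3c6, so r3c6=1.
Step 7. [r5c9∈{9}] r5c9's peers cover all but 9 ⇒ r5c9=9.
Step 8. [r7c9∈{1}] r7c9's peers cover all but 1 ⇒ r7c9=1.
Step 9. [r7c8∈{5}] r7c8 has the single candidate 5 ⇒ r7c8=5.
Step 10. [r5c8∈{3}] r5c8 has the single candidate 3 ⇒ r5c8=3.
Step 11. [r6c6∈{4,5,7}] across col 6, 7 lands solely at r6c6. So r6c6=7.
Step 12. [r9c3∈{1,4,5}] across row 9, 1 lands solely at r9c3 ⇒ r9c3=1.
Step 13. [r9c6∈{4,5,8}] 5 has one home in row 9: r9c6. So r9c6=5.
Step 14. [r8c4∈{8}] nothing but 8 survives at r8c4 ⇒ r8c4=8.
Step 15. [r9c1∈{4,8}] 4 has one home in row 9: r9c1 ⇒ r9c1=4.
Step 16. [r2c5∈{2,5,8}] col 5 places 8 nowhere but r2c5 ⇒ r2c5=8.
Step 17. [r5c5∈{2,4,5}] col 5 places 5 nowhere but r5c5 ⇒ r5c5=5.
Step 18. [r5c6∈{2,4}] 2 has one home in row 5: r5c6 ⇒ r5c6=2.
Step 19. [r2c6∈{6}] only 6 remains possible at r2c6, so r2c6=6.
Step 20. [r1c6∈{4}] r1c6 has the single candidate 4 ⇒ r1c6=4.
Step 21. [r3c3∈{2,3,4,6}] 4 has one home in row 3: r3c3 ⇒ r3c3=4.
Step 22. [r1c4∈{3}] only 3 remains possible at r1c4. So r1c4=3.
Step 23. [r9c8∈{9}] r9c8's peers cover all but 9 ⇒ r9c8=9.
Step 24. [r8c3∈{2,3,5}] in row 8, 5 fits only at r8c3 ⇒ r8c3=5.
Step 25. [r3c8∈{2,6}] across col 8, 6 lands solely at r3c8 ⇒ r3c8=6.
Step 26. [r3c1∈{2,3}] r3c1 is the only open cell in row 3 admitting 2, so r3c1=2.
Step 27. [r8c2∈{2,3}] in row 8, 2 fits only at r8c2. So r8c2=2.
Step 28. [r2c3∈{3}] nothing but 3 survives at r2c3, so r2c3=3.
Step 29. [r6c3∈{9}] r6c3's peers cover all but 9 ⇒ r6c3=9.
Step 30. [r6c4∈{4}] r6c4's peers cover all but 4, so r6c4=4.
Step 31. [r7c1∈{8}] r7c1's peers cover all but 8 ⇒ r7c1=8.
Step 32. [r2c4∈{5}] nothing but 5 survives at r2c4 ⇒ r2c4=5.
Step 33. [r9c7∈{8}] r9c7 is down to just 8. So r9c7=8.
Step 34. [r4c4∈{9}] nothing but 9 survives at r4c4. So r4c4=9.
Step 35. [r3c7∈{3}] r3c7 is down to just 3, so r3c7=3.
Step 36. [r8c1∈{3}] r8c1's peers cover all but 3 ⇒ r8c1=3.
Step 37. [r7c5∈{4}] r7c5's peers cover all but 4, so r7c5=4.
Step 38. [r3c4∈{7}] r3c4 is down to just 7. So r3c4=7.
Step 39. [r6c7∈{5}] r6c7 is down to just 5, so r6c7=5.
Step 40. [r4c8∈{1}] only 1 remains possible at r4c8. So r4c8=1.
Step 41. [r4c2∈{4}] r4c2 has the single candidate 4 ⇒ r4c2=4.
Step 42. [r4c3∈{2}] r4c3 has the single candidate 2 ⇒ r4c3=2.
Step 43. [r4c6∈{8}] nothing but 8 survives at r4c6 ⇒ r4c6=8.
Step 44. [r1c3∈{6}] r1c3 has the single candidate 6, so r1c3=6.
Step 45. [r2c8∈{2}] r2c8's peers cover all but 2, so r2c8=2.
Step 46. [r8c7∈{6}] only 6 remains possible at r8c7. So r8c7=6.
Step 47. [r8c9∈{7}] r8c9's peers cover all but 7 ⇒ r8c9=7.
Step 48. [r8c5∈{1}] r8c5's peers cover all but 1 ⇒ r8c5=1.
Step 49. [r2c7∈{9}] r2c7 is down to just 9. So r2c7=9.
Step 50. [r1c5∈{2}] r1c5 is down to just 2. So r1c5=2.
Step 51. [r6c2∈{3}] r6c2's peers cover all but 3, so r6c2=3.
Step 52. [r5c7∈{4}] r5c7 has the single candidate 4. So r5c7=4.

Answer: 9 8 6 3 2 4 1 7 5 / 7 1 3 5 8 6 9 2 4 / 2 5 4 7 9 1 3 6 8 / 5 4 2 9 3 8 7 1 6 / 6 7 8 1 5 2 4 3 9 / 1 3 9 4 6 7 5 8 2 / 8 9 7 6 4 3 2 5 1 / 3 2 5 8 1 9 6 4 7 / 4 6 1 2 7 5 8 9 3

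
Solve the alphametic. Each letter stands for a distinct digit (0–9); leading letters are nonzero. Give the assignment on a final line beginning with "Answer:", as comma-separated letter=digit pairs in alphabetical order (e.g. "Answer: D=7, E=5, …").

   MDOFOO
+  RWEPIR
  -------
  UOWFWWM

Step 1. [col 1: O + R ≡ M (mod 10)] no forcing yet in column 1 (carry-in 0); M=8 is free and consistent — try it. So M=8.
Step 2. [U] the sum has 7 digits but both addends have 6; that extra leading digit U is the final carry, namely 1. So U=1.
Step 3. [col 1: O + R ≡ M (mod 10)] R=5 is one option consistent with column 1 (O + R ≡ M (mod 10), carry-in 0) — take it ⇒ R=5.
Step 4. [col 1: O + R ≡ M (mod 10)] from column 1 (R=5, M=8, carry-in 0, digits 1,5,8 already taken and all letters distinct): O must equal 3 ⇒ O=3.
Step 5. [col 2: O + I ≡ W (mod 10)] no forcing yet in column 2 (carry-in 0); W=9 is free and consistent — try it. So W=9.
Step 6. [col 2: O + I ≡ W (mod 10)] column 2 reads O+I+carry(0)=W with O=3, W=9; with digits 1,3,5,8,9 already taken and all letters distinct, the only value for I is 6. So I=6.
Step 7. [col 3: F + P ≡ W (mod 10)] column 3 (F + P ≡ W (mod 10), carry-in 0) doesn't pin P yet; pick P=2 and continue, so P=2.
Step 8. [col 3: F + P ≡ W (mod 10)] column 3 reads F+P+carry(0)=W with P=2, W=9; with digits 1,2,3,5,6,8,9 already taken and all letters distinct, the only value for F is 7, so F=7.
Step 9. [col 4: O + E ≡ F (mod 10)] column 4: given O=3, F=7, carry-in 0, and digits 1,2,3,5,6,7,8,9 already taken and all letters distinct, O+E≡F (mod 10) forces E=4. So E=4.
Step 10. [col 5: D + W ≡ W (mod 10)] column 5 reads D+W+carry(0)=W with W=9; with digits 1,2,3,4,5,6,7,8,9 already taken and all letters distinct, the only value for D is 0, so D=0.

Answer: D=0, E=4, F=7, I=6, M=8, O=3, P=2, R=5, U=1, W=9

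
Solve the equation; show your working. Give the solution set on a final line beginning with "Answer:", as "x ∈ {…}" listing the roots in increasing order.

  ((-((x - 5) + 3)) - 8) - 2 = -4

Step 1. [((-((x - 5) + 3)) - 8) - 2 = -4] the outer -2 inverts by adding 2 ⇒ sub: (-((x - 5) + 3)) - 8 = -2.
Step 2. [(-((x - 5) + 3)) - 8 = -2] peel the -8: add 8 from each side ⇒ sub: -((x - 5) + 3) = 6.
Step 3. [-((x - 5) + 3) = 6] flip signs both sides ⇒ neg: (x - 5) + 3 = -6.
Step 4. [(x - 5) + 3 = -6] the outer +3 inverts by subtracting 3 ⇒ sub: x - 5 = -9.
Step 5. [x - 5 = -9] peel the -5: add 5 from each side ⇒ sub: x = -4.

Answer: x ∈ {-4}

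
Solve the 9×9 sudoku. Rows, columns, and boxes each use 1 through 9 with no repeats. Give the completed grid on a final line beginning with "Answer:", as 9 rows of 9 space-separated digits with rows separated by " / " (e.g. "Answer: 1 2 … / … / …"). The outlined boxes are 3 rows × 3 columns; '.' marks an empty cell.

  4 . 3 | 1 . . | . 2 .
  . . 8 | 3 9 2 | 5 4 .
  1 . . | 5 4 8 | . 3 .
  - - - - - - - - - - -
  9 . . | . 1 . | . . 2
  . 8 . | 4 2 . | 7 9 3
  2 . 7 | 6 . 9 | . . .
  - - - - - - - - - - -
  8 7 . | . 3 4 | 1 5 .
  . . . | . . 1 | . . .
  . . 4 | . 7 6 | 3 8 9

Step 1. [r2c2∈{6}] r2c2's peers cover all but 6 ⇒ r2c2=6.
Step 2. [r7c9∈{6}] r7c9 has the single candidate 6 ⇒ r7c9=6.
Step 3. [r6c9∈{1,4,5,8}] 5 has one home in col 9: r6c9 ⇒ r6c9=5.
Step 4. [r9c1∈{5}] r9c1 is down to just 5. So r9c1=5.
Step 5. [r8c7∈{2,4}] across col 7, 2 lands solely at r8c7 ⇒ r8c7=2.
Step 6. [r6c2∈{1,3,4}] in row 6, 3 fits only at r6c2 ⇒ r6c2=3.
Step 7. [r8c2∈{9}] nothing but 9 survives at r8c2 ⇒ r8c2=9.
Step 8. [r1c7∈{6,8,9}] r1c7 is the only open cell in row 1 admitting 9. So r1c7=9.
Step 9. [r3c9∈{7}] only 7 remains possible at r3c9, so r3c9=7.
Step 10. [r7c3∈{2}] r7c3 has the single candidate 2 ⇒ r7c3=2.
Step 11. [r8c3∈{6}] r8c3 has the single candidate 6 ⇒ r8c3=6.
Step 12. [r6c5∈{8}] only 8 remains possible at r6c5 ⇒ r6c5=8.
Step 13. [r4c3∈{5}] r4c3 is down to just 5. So r4c3=5.
Step 14. [r4c7∈{4,6,8}] across row 4, 8 lands solely at r4c7. So r4c7=8.
Step 15. [r4c6∈{3,7}] across row 4, 3 lands solely at r4c6 ⇒ r4c6=3.
Step 16. [r9c2∈{1}] only 1 remains possible at r9c2 ⇒ r9c2=1.
Step 17. [r3c3∈{9}] r3c3's peers cover all but 9, so r3c3=9.
Step 18. [r4c4∈{7}] r4c4's peers cover all but 7, so r4c4=7.
Step 19. [r5c3∈{1}] r5c3 has the single candidate 1. So r5c3=1.
Step 20. [r1c6∈{7}] only 7 remains possible at r1c6, so r1c6=7.
Step 21. [r8c5∈{5}] only 5 remains possible at r8c5, so r8c5=5.
Step 22. [r3c2∈{2}] nothing but 2 survives at r3c2, so r3c2=2.
Step 23. [r4c2∈{4}] r4c2 is down to just 4 ⇒ r4c2=4.
Step 24. [r1c5∈{6}] r1c5's peers cover all but 6. So r1c5=6.
Step 25. [r5c6∈{5}] only 5 remains possible at r5c6. So r5c6=5.
Step 26. [r7c4∈{9}] nothing but 9 survives at r7c4, so r7c4=9.
Step 27. [r6c8∈{1}] only 1 remains possible at r6c8 ⇒ r6c8=1.
Step 28. [r2c9∈{1}] r2c9's peers cover all but 1, so r2c9=1.
Step 29. [r8c8∈{7}] nothing but 7 survives at r8c8. So r8c8=7.
Step 30. [r3c7∈{6}] r3c7 has the single candidate 6, so r3c7=6.
Step 31. [r8c1∈{3}] r8c1's peers cover all but 3, so r8c1=3.
Step 32. [r8c9∈{4}] r8c9 is down to just 4 ⇒ r8c9=4.
Step 33. [r1c2∈{5}] r1c2 has the single candidate 5 ⇒ r1c2=5.
Step 34. [r2c1∈{7}] r2c1's peers cover all but 7 ⇒ r2c1=7.
Step 35. [r8c4∈{8}] only 8 remains possible at r8c4 ⇒ r8c4=8.
Step 36. [r5c1∈{6}] r5c1 has the single candidate 6. So r5c1=6.
Step 37. [r9c4∈{2}] only 2 remains possible at r9c4. So r9c4=2.
Step 38. [r1c9∈{8}] r1c9 has the single candidate 8 ⇒ r1c9=8.
Step 39. [r6c7∈{4}] nothing but 4 survives at r6c7, so r6c7=4.
Step 40. [r4c8∈{6}] nothing but 6 survives at r4c8, so r4c8=6.

Answer: 4 5 3 1 6 7 9 2 8 / 7 6 8 3 9 2 5 4 1 / 1 2 9 5 4 8 6 3 7 / 9 4 5 7 1 3 8 6 2 / 6 8 1 4 2 5 7 9 3 / 2 3 7 6 8 9 4 1 5 / 8 7 2 9 3 4 1 5 6 / 3 9 6 8 5 1 2 7 4 / 5 1 4 2 7 6 3 8 9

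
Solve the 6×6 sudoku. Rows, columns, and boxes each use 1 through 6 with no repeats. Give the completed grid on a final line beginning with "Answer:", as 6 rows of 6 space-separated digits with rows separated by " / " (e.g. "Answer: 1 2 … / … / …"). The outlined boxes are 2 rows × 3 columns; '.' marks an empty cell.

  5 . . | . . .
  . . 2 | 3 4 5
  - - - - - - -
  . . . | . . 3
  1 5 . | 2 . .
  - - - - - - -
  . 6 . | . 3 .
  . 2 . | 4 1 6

Step 1. [r3c2∈{4}] nothing but 4 survives at r3c2. So r3c2=4.
Step 2. [r3c3∈{6}] only 6 remains possible at r3c3 ⇒ r3c3=6.
Step 3. [r1c6∈{1,2}] 1 has one home in col 6: r1c6 ⇒ r1c6=1.
Step 4. [r6c3∈{3,5}] r6c3 is the only open cell in row 6 admitting 5 ⇒ r6c3=5.
Step 5. [r1c3∈{3,4}] in row 1, 4 fits only at r1c3 ⇒ r1c3=4.
Step 6. [r1c5∈{2,6}] r1c5 is the only open cell in row 1 admitting 2, so r1c5=2.
Step 7. [r3c5∈{5}] r3c5's peers cover all but 5. So r3c5=5.
Step 8. [r5c3∈{1}] r5c3 is down to just 1 ⇒ r5c3=1.
Step 9. [r5c6∈{2}] nothing but 2 survives at r5c6. So r5c6=2.
Step 10. [r4c3∈{3}] only 3 remains possible at r4c3. So r4c3=3.
Step 11. [r2c1∈{6}] nothing but 6 survives at r2c1 ⇒ r2c1=6.
Step 12. [r2c2∈{1}] r2c2 is down to just 1 ⇒ r2c2=1.
Step 13. [r1c4∈{6}] r1c4 is down to just 6 ⇒ r1c4=6.
Step 14. [r6c1∈{3}] nothing but 3 survives at r6c1 ⇒ r6c1=3.
Step 15. [r4c6∈{4}] r4c6's peers cover all but 4. So r4c6=4.
Step 16. [r1c2∈{3}] r1c2 has the single candidate 3, so r1c2=3.
Step 17. [r3c4∈{1}] nothing but 1 survives at r3c4, so r3c4=1.
Step 18. [r4c5∈{6}] r4c5's peers cover all but 6. So r4c5=6.
Step 19. [r3c1∈{2}] only 2 remains possible at r3c1 ⇒ r3c1=2.
Step 20. [r5c1∈{4}] r5c1 has the single candidate 4, so r5c1=4.
Step 21. [r5c4∈{5}] nothing but 5 survives at r5c4 ⇒ r5c4=5.

Answer: 5 3 4 6 2 1 / 6 1 2 3 4 5 / 2 4 6 1 5 3 / 1 5 3 2 6 4 / 4 6 1 5 3 2 / 3 2 5 4 1 6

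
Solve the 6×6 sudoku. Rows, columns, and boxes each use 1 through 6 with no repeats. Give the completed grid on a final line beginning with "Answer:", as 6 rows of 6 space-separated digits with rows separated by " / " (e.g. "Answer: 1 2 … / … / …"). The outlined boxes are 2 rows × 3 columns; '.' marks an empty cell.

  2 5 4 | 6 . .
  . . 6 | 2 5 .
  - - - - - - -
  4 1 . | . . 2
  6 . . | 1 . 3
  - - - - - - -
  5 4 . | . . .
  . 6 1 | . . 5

Step 1. [r5c4∈{3}] r5c4 is down to just 3, so r5c4=3.
Step 2. [r1c6∈{1}] r1c6's peers cover all but 1 ⇒ r1c6=1.
Step 3. [r5c3∈{2}] only 2 remains possible at r5c3 ⇒ r5c3=2.
Step 4. [r4c3∈{5}] r4c3 has the single candidate 5 ⇒ r4c3=5.
Step 5. [r5c5∈{1,6}] row 5 places 1 nowhere but r5c5. So r5c5=1.
Step 6. [r2c2∈{3}] r2c2's peers cover all but 3. So r2c2=3.
Step 7. [r6c5∈{2,4}] r6c5 is the only open cell in row 6 admitting 2, so r6c5=2.
Step 8. [r6c4∈{4}] r6c4 has the single candidate 4, so r6c4=4.
Step 9. [r1c5∈{3}] r1c5 is down to just 3, so r1c5=3.
Step 10. [r3c5∈{6}] r3c5's peers cover all but 6 ⇒ r3c5=6.
Step 11. [r4c5∈{4}] only 4 remains possible at r4c5 ⇒ r4c5=4.
Step 12. [r2c6∈{4}] r2c6 is down to just 4. So r2c6=4.
Step 13. [r3c3∈{3}] r3c3's peers cover all but 3. So r3c3=3.
Step 14. [r2c1∈{1}] nothing but 1 survives at r2c1. So r2c1=1.
Step 15. [r3c4∈{5}] nothing but 5 survives at r3c4, so r3c4=5.
Step 16. [r4c2∈{2}] only 2 remains possible at r4c2, so r4c2=2.
Step 17. [r5c6∈{6}] r5c6's peers cover all but 6. So r5c6=6.
Step 18. [r6c1∈{3}] nothing but 3 survives at r6c1. So r6c1=3.

Answer: 2 5 4 6 3 1 / 1 3 6 2 5 4 / 4 1 3 5 6 2 / 6 2 5 1 4 3 / 5 4 2 3 1 6 / 3 6 1 4 2 5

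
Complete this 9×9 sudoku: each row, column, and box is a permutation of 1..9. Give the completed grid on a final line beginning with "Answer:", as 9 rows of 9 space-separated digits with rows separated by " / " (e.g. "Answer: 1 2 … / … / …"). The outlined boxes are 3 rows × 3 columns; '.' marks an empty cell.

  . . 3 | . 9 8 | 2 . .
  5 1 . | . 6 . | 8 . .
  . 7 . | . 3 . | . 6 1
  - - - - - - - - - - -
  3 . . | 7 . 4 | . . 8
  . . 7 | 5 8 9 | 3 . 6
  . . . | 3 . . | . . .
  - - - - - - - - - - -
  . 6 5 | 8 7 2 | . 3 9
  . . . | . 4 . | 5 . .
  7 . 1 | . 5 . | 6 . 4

Step 1. [r1c2∈{4}] r1c2 has the single candidate 4, so r1c2=4.
Step 2. [r5c2∈{2}] r5c2's peers cover all but 2 ⇒ r5c2=2.
Step 3. [r6c3∈{4,6,8,9}] 4 has one home in col 3: r6c3. So r6c3=4.
Step 4. [r9c8∈{2,8}] in row 9, 2 fits only at r9c8, so r9c8=2.
Step 5. [r9c2∈{3,8,9}] 8 has one home in row 9: r9c2, so r9c2=8.
Step 6. [r8c9∈{7}] r8c9's peers cover all but 7. So r8c9=7.
Step 7. [r6c1∈{1,6,8,9}] 8 has one home in row 6: r6c1 ⇒ r6c1=8.
Step 8. [r3c7∈{4,9}] r3c7 is the only open cell in col 7 admitting 4, so r3c7=4.
Step 9. [r2c8∈{7,9}] r2c8 is the only open cell in box 3 admitting 9 ⇒ r2c8=9.
Step 10. [r2c3∈{2}] nothing but 2 survives at r2c3 ⇒ r2c3=2.
Step 11. [r8c3∈{9}] only 9 remains possible at r8c3. So r8c3=9.
Step 12. [r6c7∈{1,7,9}] r6c7 is the only open cell in col 7 admitting 7 ⇒ r6c7=7.
Step 13. [r1c9∈{5}] nothing but 5 survives at r1c9. So r1c9=5.
Step 14. [r8c4∈{1,6}] r8c4 is the only open cell in col 4 admitting 6 ⇒ r8c4=6.
Step 15. [r8c6∈{1,3}] r8c6 is the only open cell in box 8 admitting 1. So r8c6=1.
Step 16. [r6c2∈{5,9}] 9 has one home in row 6: r6c2 ⇒ r6c2=9.
Step 17. [r4c5∈{1,2}] row 4 places 2 nowhere but r4c5. So r4c5=2.
Step 18. [r6c8∈{1,5}] r6c8 is the only open cell in row 6 admitting 5 ⇒ r6c8=5.
Step 19. [r4c8∈{1}] r4c8's peers cover all but 1 ⇒ r4c8=1.
Step 20. [r8c2∈{3}] only 3 remains possible at r8c2, so r8c2=3.
Step 21. [r9c4∈{9}] only 9 remains possible at r9c4 ⇒ r9c4=9.
Step 22. [r5c1∈{1}] r5c1's peers cover all but 1 ⇒ r5c1=1.
Step 23. [r4c3∈{6}] r4c3 is down to just 6, so r4c3=6.
Step 24. [r4c2∈{5}] r4c2's peers cover all but 5 ⇒ r4c2=5.
Step 25. [r3c6∈{5}] only 5 remains possible at r3c6 ⇒ r3c6=5.
Step 26. [r3c1∈{9}] r3c1's peers cover all but 9, so r3c1=9.
Step 27. [r6c9∈{2}] only 2 remains possible at r6c9. So r6c9=2.
Step 28. [r1c4∈{1}] r1c4's peers cover all but 1, so r1c4=1.
Step 29. [r6c6∈{6}] nothing but 6 survives at r6c6 ⇒ r6c6=6.
Step 30. [r5c8∈{4}] r5c8 is down to just 4 ⇒ r5c8=4.
Step 31. [r7c1∈{4}] r7c1's peers cover all but 4. So r7c1=4.
Step 32. [r2c9∈{3}] r2c9 is down to just 3 ⇒ r2c9=3.
Step 33. [r3c4∈{2}] r3c4's peers cover all but 2 ⇒ r3c4=2.
Step 34. [r2c4∈{4}] only 4 remains possible at r2c4 ⇒ r2c4=4.
Step 35. [r3c3∈{8}] r3c3 has the single candidate 8. So r3c3=8.
Step 36. [r6c5∈{1}] r6c5's peers cover all but 1 ⇒ r6c5=1.
Step 37. [r7c7∈{1}] r7c7 is down to just 1 ⇒ r7c7=1.
Step 38. [r8c1∈{2}] r8c1's peers cover all but 2 ⇒ r8c1=2.
Step 39. [r1c8∈{7}] only 7 remains possible at r1c8, so r1c8=7.
Step 40. [r9c6∈{3}] r9c6 has the single candidate 3, so r9c6=3.
Step 41. [r2c6∈{7}] r2c6's peers cover all but 7 ⇒ r2c6=7.
Step 42. [r4c7∈{9}] r4c7 has the single candidate 9 ⇒ r4c7=9.
Step 43. [r1c1∈{6}] nothing but 6 survives at r1c1, so r1c1=6.
Step 44. [r8c8∈{8}] only 8 remains possible at r8c8, so r8c8=8.

Answer: 6 4 3 1 9 8 2 7 5 / 5 1 2 4 6 7 8 9 3 / 9 7 8 2 3 5 4 6 1 / 3 5 6 7 2 4 9 1 8 / 1 2 7 5 8 9 3 4 6 / 8 9 4 3 1 6 7 5 2 / 4 6 5 8 7 2 1 3 9 / 2 3 9 6 4 1 5 8 7 / 7 8 1 9 5 3 6 2 4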